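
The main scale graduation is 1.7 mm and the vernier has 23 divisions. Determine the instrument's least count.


LC = MSD / n_div
= 1.7 / 23
= 0.0739

0.0739


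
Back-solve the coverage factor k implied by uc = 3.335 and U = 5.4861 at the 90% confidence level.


k = U / uc
k = 5.4861 / 3.335
k = 1.645

1.645


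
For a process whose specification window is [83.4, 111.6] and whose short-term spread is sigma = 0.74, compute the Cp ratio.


Cp = (USL - LSL) / (6 * sigma)
= (111.6 - 83.4) / (6 * 0.74)
= 28.2000 / 4.4400
= 6.3514

6.3514


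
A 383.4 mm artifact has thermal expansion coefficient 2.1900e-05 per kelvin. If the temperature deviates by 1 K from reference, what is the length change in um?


dL = L * alpha * dT
= 383.4 * 2.1900e-05 * 1
= 0.0083965 mm
dL_um = 0.0083965 * 1000 = 8.3965 um

8.3965


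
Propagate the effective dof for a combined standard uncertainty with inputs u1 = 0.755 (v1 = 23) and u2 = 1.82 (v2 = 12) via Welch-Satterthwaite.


uc = sqrt(u1^2 + u2^2) = sqrt(0.755^2 + 1.82^2) = 1.970387
v_eff = uc^4 / (u1^4/v1 + u2^4/v2)
= 1.970387^4 / (0.755^4/23 + 1.82^4/12)
= 15.073223 / 0.92846014
v_eff = 16.2346

16.2346


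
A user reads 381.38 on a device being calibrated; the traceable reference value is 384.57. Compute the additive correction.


Correction = standard - reading
= 384.57 - 381.38
= 3.1900

3.1900


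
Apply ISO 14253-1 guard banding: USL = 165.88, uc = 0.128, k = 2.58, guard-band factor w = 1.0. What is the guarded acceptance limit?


U = k * uc = 2.58 * 0.128 = 0.33024
guard band g = w * U = 1.0 * 0.33024 = 0.33024
AL = USL - g = 165.88 - 0.33024
AL = 165.5498

165.5498


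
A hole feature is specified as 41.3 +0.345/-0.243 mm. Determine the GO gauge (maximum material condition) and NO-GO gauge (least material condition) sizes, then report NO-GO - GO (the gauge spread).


GO = nominal - lower_tol (smallest hole = maximum material condition)
GO = 41.3 - 0.243 = 41.057
NO-GO = nominal + upper_tol (largest hole = least material condition)
NO-GO = 41.3 + 0.345 = 41.645
spread = NO-GO - GO = 41.645 - 41.057 = 0.5880

0.5880


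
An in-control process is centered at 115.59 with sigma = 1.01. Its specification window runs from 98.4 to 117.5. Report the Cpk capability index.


Cpu = (USL - mean) / (3*sigma) = (117.5 - 115.59) / (3*1.01) = 0.6304
Cpl = (mean - LSL) / (3*sigma) = (115.59 - 98.4) / (3*1.01) = 5.6733
Cpk = min(Cpu, Cpl) = 0.6304

0.6304


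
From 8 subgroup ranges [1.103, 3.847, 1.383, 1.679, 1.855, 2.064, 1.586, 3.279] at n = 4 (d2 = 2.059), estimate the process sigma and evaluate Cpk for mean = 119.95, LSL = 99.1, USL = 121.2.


R_bar = (1.103 + 3.847 + 1.383 + 1.679 + 1.855 + 2.064 + 1.586 + 3.279) / 8 = 2.0995
sigma = R_bar / d2 = 2.0995 / 2.059 = 1.0196697
Cp = (USL - LSL)/(6*sigma) = (121.2 - 99.1)/(6*1.0196697) = 3.6123
Cpu = (121.2 - 119.95)/(3*1.0196697) = 0.4086
Cpl = (119.95 - 99.1)/(3*1.0196697) = 6.8159
Cpk = min(Cpu, Cpl) = 0.4086

0.4086


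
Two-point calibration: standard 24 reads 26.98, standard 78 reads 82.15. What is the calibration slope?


slope = (y2 - y1) / (x2 - x1)
= (82.15 - 26.98) / (78 - 24)
= 55.1700 / 54
= 1.0217

1.0217


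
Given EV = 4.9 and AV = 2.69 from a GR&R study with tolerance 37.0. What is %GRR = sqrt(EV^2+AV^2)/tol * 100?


GRR = sqrt(EV^2 + AV^2) = sqrt(4.9^2 + 2.69^2) = 5.5898211
%GRR = GRR / tol * 100 = 5.5898211 / 37.0 * 100
%GRR = 15.1076

15.1076


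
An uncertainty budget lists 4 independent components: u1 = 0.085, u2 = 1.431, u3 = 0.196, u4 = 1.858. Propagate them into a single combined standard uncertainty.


uc = sqrt(0.085^2 + 1.431^2 + 0.196^2 + 1.858^2)
uc = sqrt(5.545566)
uc = 2.3549

2.3549


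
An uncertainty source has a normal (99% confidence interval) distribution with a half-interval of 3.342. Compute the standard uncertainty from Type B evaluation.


u_B = half_width / 2.576
u_B = 3.342 / 2.576
u_B = 1.2974

1.2974


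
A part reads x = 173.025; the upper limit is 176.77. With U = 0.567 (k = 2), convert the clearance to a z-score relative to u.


u = U / k = 0.567 / 2 = 0.2835
margin = |USL - x| = |176.77 - 173.025| = 3.745
z = margin / u = 3.745 / 0.2835
z = 13.2099

13.2099


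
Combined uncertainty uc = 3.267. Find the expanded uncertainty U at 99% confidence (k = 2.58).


U = k * uc
U = 2.58 * 3.267
U = 8.4289

8.4289


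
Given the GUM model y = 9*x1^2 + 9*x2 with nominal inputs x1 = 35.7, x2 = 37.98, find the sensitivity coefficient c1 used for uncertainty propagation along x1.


y = 9*x1^2 + 9*x2
dy/dx1 = 2*9*x1
Evaluate at x1 = 35.7: c1 = 18 * 35.7
c1 = 642.6000

642.6000


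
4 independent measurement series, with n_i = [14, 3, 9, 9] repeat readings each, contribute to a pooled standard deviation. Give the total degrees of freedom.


nu = sum_i (n_i - 1)
nu = ((14 - 1) + (3 - 1) + (9 - 1) + (9 - 1))
nu = 13 + 2 + 8 + 8
nu = 31

31


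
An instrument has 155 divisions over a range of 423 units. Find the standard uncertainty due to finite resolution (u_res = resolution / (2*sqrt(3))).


resolution = range / divisions
resolution = 423 / 155 = 2.7290323
u_res = resolution / (2*sqrt(3))
u_res = 2.7290323 / 3.4641016
u_res = 0.7878

0.7878


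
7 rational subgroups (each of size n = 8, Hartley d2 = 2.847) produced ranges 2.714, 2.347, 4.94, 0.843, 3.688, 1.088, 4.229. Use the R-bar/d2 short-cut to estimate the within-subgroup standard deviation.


R_bar = (2.714 + 2.347 + 4.94 + 0.843 + 3.688 + 1.088 + 4.229) / 7
R_bar = 19.849 / 7 = 2.8355714
sigma_hat = R_bar / d2 = 2.8355714 / 2.847 = 0.9960

0.9960


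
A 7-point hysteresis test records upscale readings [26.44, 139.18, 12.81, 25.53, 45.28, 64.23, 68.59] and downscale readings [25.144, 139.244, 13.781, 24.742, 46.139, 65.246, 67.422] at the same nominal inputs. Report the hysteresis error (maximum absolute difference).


|26.44 - 25.144| = 1.2960
|139.18 - 139.244| = 0.0640
|12.81 - 13.781| = 0.9710
|25.53 - 24.742| = 0.7880
|45.28 - 46.139| = 0.8590
|64.23 - 65.246| = 1.0160
|68.59 - 67.422| = 1.1680
hysteresis = max(diffs) = 1.2960

1.2960


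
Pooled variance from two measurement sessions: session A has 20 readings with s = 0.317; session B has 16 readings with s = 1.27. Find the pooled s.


s_p = sqrt(((n1-1)*s1^2 + (n2-1)*s2^2) / (n1+n2-2))
numerator = (20-1)*0.317^2 + (16-1)*1.27^2 = 1.909291 + 24.1935 = 26.102791
denominator = 20 + 16 - 2 = 34
s_p^2 = 26.102791 / 34 = 0.76772915
s_p = sqrt(0.76772915) = 0.8762

0.8762


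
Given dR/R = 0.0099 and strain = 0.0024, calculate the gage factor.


GF = (dR/R) / epsilon
= 0.0099 / 0.0024
= 4.1250

4.1250


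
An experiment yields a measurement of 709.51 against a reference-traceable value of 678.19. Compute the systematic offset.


Systematic error = measured - true
= 709.51 - 678.19
= 31.3200

31.3200


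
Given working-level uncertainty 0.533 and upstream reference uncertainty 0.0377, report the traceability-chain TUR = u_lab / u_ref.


TUR = u_lab / u_ref
= 0.533 / 0.0377
= 14.1379

14.1379


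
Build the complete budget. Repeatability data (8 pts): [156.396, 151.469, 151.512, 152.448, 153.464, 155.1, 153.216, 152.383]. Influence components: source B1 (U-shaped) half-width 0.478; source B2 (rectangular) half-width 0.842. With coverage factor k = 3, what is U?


mean = (156.396 + 151.469 + 151.512 + 152.448 + 153.464 + 155.1 + 153.216 + 152.383) / 8 = 153.2485
s = sqrt(sum((x - mean)^2)/(n-1)) = 1.730163
u_A = s / sqrt(n) = 1.730163 / sqrt(8) = 0.61170499
u_B1 = 0.478 / sqrt(2) = 0.33799704
u_B2 = 0.842 / sqrt(3) = 0.48612893
uc = sqrt(0.61170499^2 + 0.33799704^2 + 0.48612893^2) = 0.85132035
U = k * uc = 3 * 0.85132035
U = 2.5540

2.5540


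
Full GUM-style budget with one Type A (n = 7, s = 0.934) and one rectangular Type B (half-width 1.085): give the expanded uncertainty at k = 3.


u_A = s / sqrt(n) = 0.934 / sqrt(7) = 0.35301882
u_B = half_width / sqrt(3) = 1.085 / sqrt(3) = 0.62642504
uc = sqrt(u_A^2 + u_B^2) = sqrt(0.35301882^2 + 0.62642504^2) = 0.71904841
U = k * uc = 3 * 0.71904841
U = 2.1571

2.1571


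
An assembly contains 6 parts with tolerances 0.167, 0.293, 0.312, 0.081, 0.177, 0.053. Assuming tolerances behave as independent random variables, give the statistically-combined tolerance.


RSS = sqrt(0.167^2 + 0.293^2 + 0.312^2 + 0.081^2 + 0.177^2 + 0.053^2)
= sqrt(0.251781)
= 0.5018

0.5018


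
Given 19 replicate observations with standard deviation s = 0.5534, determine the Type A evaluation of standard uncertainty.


u_A = s / sqrt(n)
u_A = 0.5534 / sqrt(19)
u_A = 0.5534 / 4.3588989
u_A = 0.1270

0.1270


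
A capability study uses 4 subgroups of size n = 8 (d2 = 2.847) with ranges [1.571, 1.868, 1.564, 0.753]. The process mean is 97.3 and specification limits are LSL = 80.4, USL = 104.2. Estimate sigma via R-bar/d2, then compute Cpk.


R_bar = (1.571 + 1.868 + 1.564 + 0.753) / 4 = 1.439
sigma = R_bar / d2 = 1.439 / 2.847 = 0.50544433
Cp = (USL - LSL)/(6*sigma) = (104.2 - 80.4)/(6*0.50544433) = 7.8479
Cpu = (104.2 - 97.3)/(3*0.50544433) = 4.5505
Cpl = (97.3 - 80.4)/(3*0.50544433) = 11.1453
Cpk = min(Cpu, Cpl) = 4.5505

4.5505


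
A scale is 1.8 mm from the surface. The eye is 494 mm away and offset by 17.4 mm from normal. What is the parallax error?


error = h * offset / d
= 1.8 * 17.4 / 494
= 0.0634

0.0634


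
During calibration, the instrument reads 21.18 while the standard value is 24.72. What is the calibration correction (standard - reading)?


Correction = standard - reading
= 24.72 - 21.18
= 3.5400

3.5400


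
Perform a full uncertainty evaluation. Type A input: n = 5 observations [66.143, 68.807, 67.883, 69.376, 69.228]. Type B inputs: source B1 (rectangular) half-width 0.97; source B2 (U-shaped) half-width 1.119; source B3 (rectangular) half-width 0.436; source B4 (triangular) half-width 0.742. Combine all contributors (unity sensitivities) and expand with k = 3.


mean = (66.143 + 68.807 + 67.883 + 69.376 + 69.228) / 5 = 68.2874
s = sqrt(sum((x - mean)^2)/(n-1)) = 1.3324557
u_A = s / sqrt(n) = 1.3324557 / sqrt(5) = 0.5958923
u_B1 = 0.97 / sqrt(3) = 0.56002976
u_B2 = 1.119 / sqrt(2) = 0.79125249
u_B3 = 0.436 / sqrt(3) = 0.25172472
u_B4 = 0.742 / sqrt(6) = 0.30292023
uc = sqrt(0.5958923^2 + 0.56002976^2 + 0.79125249^2 + 0.25172472^2 + 0.30292023^2) = 1.2041293
U = k * uc = 3 * 1.2041293
U = 3.6124

3.6124


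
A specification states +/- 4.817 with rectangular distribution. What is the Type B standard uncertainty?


u_B = half_width / sqrt(3)
u_B = 4.817 / 1.7320508
u_B = 2.7811

2.7811


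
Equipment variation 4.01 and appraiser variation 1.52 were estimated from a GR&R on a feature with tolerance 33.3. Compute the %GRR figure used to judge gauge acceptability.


GRR = sqrt(EV^2 + AV^2) = sqrt(4.01^2 + 1.52^2) = 4.2884146
%GRR = GRR / tol * 100 = 4.2884146 / 33.3 * 100
%GRR = 12.8781

12.8781


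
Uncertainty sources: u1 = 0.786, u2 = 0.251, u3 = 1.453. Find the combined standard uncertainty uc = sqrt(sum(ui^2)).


uc = sqrt(0.786^2 + 0.251^2 + 1.453^2)
uc = sqrt(2.792006)
uc = 1.6709

1.6709


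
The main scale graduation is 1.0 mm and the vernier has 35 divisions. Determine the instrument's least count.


LC = MSD / n_div
= 1.0 / 35
= 0.0286

0.0286


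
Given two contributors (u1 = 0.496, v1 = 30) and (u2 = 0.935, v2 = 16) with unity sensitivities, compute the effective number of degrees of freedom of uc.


uc = sqrt(u1^2 + u2^2) = sqrt(0.496^2 + 0.935^2) = 1.0584144
v_eff = uc^4 / (u1^4/v1 + u2^4/v2)
= 1.0584144^4 / (0.496^4/30 + 0.935^4/16)
= 1.25494 / 0.049784297
v_eff = 25.2075

25.2075


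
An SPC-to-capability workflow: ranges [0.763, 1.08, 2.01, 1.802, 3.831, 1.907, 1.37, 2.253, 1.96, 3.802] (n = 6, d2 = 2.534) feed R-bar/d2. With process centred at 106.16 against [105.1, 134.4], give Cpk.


R_bar = (0.763 + 1.08 + 2.01 + 1.802 + 3.831 + 1.907 + 1.37 + 2.253 + 1.96 + 3.802) / 10 = 2.0778
sigma = R_bar / d2 = 2.0778 / 2.534 = 0.81996843
Cp = (USL - LSL)/(6*sigma) = (134.4 - 105.1)/(6*0.81996843) = 5.9555
Cpu = (134.4 - 106.16)/(3*0.81996843) = 11.4801
Cpl = (106.16 - 105.1)/(3*0.81996843) = 0.4309
Cpk = min(Cpu, Cpl) = 0.4309

0.4309


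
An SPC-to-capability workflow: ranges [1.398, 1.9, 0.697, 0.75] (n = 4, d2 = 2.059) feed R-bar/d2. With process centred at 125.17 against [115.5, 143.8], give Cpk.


R_bar = (1.398 + 1.9 + 0.697 + 0.75) / 4 = 1.18625
sigma = R_bar / d2 = 1.18625 / 2.059 = 0.57612919
Cp = (USL - LSL)/(6*sigma) = (143.8 - 115.5)/(6*0.57612919) = 8.1868
Cpu = (143.8 - 125.17)/(3*0.57612919) = 10.7788
Cpl = (125.17 - 115.5)/(3*0.57612919) = 5.5948
Cpk = min(Cpu, Cpl) = 5.5948

5.5948


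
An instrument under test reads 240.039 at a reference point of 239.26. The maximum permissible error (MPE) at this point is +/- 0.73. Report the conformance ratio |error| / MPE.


e = indication - reference = 240.039 - 239.26 = 0.7790
|e| = 0.7790
ratio = |e| / MPE = 0.7790 / 0.73
ratio = 1.0671

1.0671


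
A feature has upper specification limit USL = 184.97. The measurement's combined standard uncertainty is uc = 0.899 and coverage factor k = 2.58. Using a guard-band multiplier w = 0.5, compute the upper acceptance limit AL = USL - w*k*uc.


U = k * uc = 2.58 * 0.899 = 2.31942
guard band g = w * U = 0.5 * 2.31942 = 1.15971
AL = USL - g = 184.97 - 1.15971
AL = 183.8103

183.8103


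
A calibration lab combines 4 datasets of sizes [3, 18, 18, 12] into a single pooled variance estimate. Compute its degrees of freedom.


nu = sum_i (n_i - 1)
nu = ((3 - 1) + (18 - 1) + (18 - 1) + (12 - 1))
nu = 2 + 17 + 17 + 11
nu = 47

47


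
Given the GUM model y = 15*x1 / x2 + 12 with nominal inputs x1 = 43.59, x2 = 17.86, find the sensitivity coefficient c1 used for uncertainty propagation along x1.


y = 15*x1 / x2 + 12
dy/dx1 = 15/x2
Evaluate at x2 = 17.86: c1 = 15 / 17.86
c1 = 0.8399

0.8399


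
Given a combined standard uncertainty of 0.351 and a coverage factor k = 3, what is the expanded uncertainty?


U = k * uc
U = 3 * 0.351
U = 1.0530

1.0530


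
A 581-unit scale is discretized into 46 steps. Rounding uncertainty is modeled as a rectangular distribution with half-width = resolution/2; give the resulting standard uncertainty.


resolution = range / divisions
resolution = 581 / 46 = 12.630435
u_res = resolution / (2*sqrt(3))
u_res = 12.630435 / 3.4641016
u_res = 3.6461

3.6461


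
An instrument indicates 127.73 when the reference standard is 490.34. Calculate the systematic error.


Systematic error = measured - true
= 127.73 - 490.34
= -362.6100

-362.6100


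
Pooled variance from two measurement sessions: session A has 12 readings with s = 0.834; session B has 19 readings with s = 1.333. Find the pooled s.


s_p = sqrt(((n1-1)*s1^2 + (n2-1)*s2^2) / (n1+n2-2))
numerator = (12-1)*0.834^2 + (19-1)*1.333^2 = 7.651116 + 31.984002 = 39.635118
denominator = 12 + 19 - 2 = 29
s_p^2 = 39.635118 / 29 = 1.3667282
s_p = sqrt(1.3667282) = 1.1691

1.1691


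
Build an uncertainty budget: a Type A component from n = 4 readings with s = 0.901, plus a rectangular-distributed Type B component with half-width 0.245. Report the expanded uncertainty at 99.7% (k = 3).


u_A = s / sqrt(n) = 0.901 / sqrt(4) = 0.4505
u_B = half_width / sqrt(3) = 0.245 / sqrt(3) = 0.14145082
uc = sqrt(u_A^2 + u_B^2) = sqrt(0.4505^2 + 0.14145082^2) = 0.4721849
U = k * uc = 3 * 0.4721849
U = 1.4166

1.4166


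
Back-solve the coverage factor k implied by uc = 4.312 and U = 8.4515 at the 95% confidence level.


k = U / uc
k = 8.4515 / 4.312
k = 1.96

1.96


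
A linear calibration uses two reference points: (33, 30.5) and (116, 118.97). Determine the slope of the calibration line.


slope = (y2 - y1) / (x2 - x1)
= (118.97 - 30.5) / (116 - 33)
= 88.4700 / 83
= 1.0659

1.0659


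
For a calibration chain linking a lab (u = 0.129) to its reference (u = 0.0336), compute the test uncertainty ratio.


TUR = u_lab / u_ref
= 0.129 / 0.0336
= 3.8393

3.8393


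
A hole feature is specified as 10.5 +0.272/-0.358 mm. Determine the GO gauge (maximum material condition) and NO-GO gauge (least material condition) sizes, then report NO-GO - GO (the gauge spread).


GO = nominal - lower_tol (smallest hole = maximum material condition)
GO = 10.5 - 0.358 = 10.142
NO-GO = nominal + upper_tol (largest hole = least material condition)
NO-GO = 10.5 + 0.272 = 10.772
spread = NO-GO - GO = 10.772 - 10.142 = 0.6300

0.6300


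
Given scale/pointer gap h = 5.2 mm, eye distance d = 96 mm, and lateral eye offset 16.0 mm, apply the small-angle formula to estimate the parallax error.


error = h * offset / d
= 5.2 * 16.0 / 96
= 0.8667

0.8667


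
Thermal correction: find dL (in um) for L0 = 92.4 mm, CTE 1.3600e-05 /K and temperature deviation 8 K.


dL = L * alpha * dT
= 92.4 * 1.3600e-05 * 8
= 0.0100531 mm
dL_um = 0.0100531 * 1000 = 10.0531 um

10.0531


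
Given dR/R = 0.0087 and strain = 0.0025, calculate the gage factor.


GF = (dR/R) / epsilon
= 0.0087 / 0.0025
= 3.4800

3.4800


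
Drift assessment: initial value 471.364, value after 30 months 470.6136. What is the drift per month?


rate = (v2 - v1) / months
= (470.6136 - 471.364) / 30
= -0.7504 / 30
= -0.0250

-0.0250


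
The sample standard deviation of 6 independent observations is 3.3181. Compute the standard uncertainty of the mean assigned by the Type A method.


u_A = s / sqrt(n)
u_A = 3.3181 / sqrt(6)
u_A = 3.3181 / 2.4494897
u_A = 1.3546

1.3546


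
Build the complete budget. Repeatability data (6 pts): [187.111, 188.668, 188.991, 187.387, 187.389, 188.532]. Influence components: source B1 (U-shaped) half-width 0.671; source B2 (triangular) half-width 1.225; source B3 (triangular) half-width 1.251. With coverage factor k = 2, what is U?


mean = (187.111 + 188.668 + 188.991 + 187.387 + 187.389 + 188.532) / 6 = 188.013
s = sqrt(sum((x - mean)^2)/(n-1)) = 0.80619179
u_A = s / sqrt(n) = 0.80619179 / sqrt(6) = 0.32912642
u_B1 = 0.671 / sqrt(2) = 0.47446865
u_B2 = 1.225 / sqrt(6) = 0.50010416
u_B3 = 1.251 / sqrt(6) = 0.51071861
uc = sqrt(0.32912642^2 + 0.47446865^2 + 0.50010416^2 + 0.51071861^2) = 0.91890281
U = k * uc = 2 * 0.91890281
U = 1.8378

1.8378


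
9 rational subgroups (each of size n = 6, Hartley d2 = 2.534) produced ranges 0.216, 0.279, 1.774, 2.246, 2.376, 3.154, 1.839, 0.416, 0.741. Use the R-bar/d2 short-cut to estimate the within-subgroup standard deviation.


R_bar = (0.216 + 0.279 + 1.774 + 2.246 + 2.376 + 3.154 + 1.839 + 0.416 + 0.741) / 9
R_bar = 13.041 / 9 = 1.449
sigma_hat = R_bar / d2 = 1.449 / 2.534 = 0.5718

0.5718


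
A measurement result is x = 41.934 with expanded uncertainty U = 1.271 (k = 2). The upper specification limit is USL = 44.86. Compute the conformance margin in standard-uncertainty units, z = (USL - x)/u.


u = U / k = 1.271 / 2 = 0.6355
margin = |USL - x| = |44.86 - 41.934| = 2.926
z = margin / u = 2.926 / 0.6355
z = 4.6042

4.6042


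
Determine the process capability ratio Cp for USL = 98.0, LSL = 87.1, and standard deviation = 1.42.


Cp = (USL - LSL) / (6 * sigma)
= (98.0 - 87.1) / (6 * 1.42)
= 10.9000 / 8.5200
= 1.2793

1.2793


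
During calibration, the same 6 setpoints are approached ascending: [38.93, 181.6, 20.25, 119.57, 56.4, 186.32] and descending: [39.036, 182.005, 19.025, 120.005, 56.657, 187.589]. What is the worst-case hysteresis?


|38.93 - 39.036| = 0.1060
|181.6 - 182.005| = 0.4050
|20.25 - 19.025| = 1.2250
|119.57 - 120.005| = 0.4350
|56.4 - 56.657| = 0.2570
|186.32 - 187.589| = 1.2690
hysteresis = max(diffs) = 1.2690

1.2690


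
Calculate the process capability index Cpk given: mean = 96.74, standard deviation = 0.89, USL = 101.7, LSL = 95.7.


Cpu = (USL - mean) / (3*sigma) = (101.7 - 96.74) / (3*0.89) = 1.8577
Cpl = (mean - LSL) / (3*sigma) = (96.74 - 95.7) / (3*0.89) = 0.3895
Cpk = min(Cpu, Cpl) = 0.3895

0.3895


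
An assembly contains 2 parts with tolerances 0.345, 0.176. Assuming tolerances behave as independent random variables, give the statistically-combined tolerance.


RSS = sqrt(0.345^2 + 0.176^2)
= sqrt(0.150001)
= 0.3873

0.3873


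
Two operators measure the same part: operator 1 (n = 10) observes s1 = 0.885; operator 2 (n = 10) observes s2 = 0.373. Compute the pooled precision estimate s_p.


s_p = sqrt(((n1-1)*s1^2 + (n2-1)*s2^2) / (n1+n2-2))
numerator = (10-1)*0.885^2 + (10-1)*0.373^2 = 7.049025 + 1.252161 = 8.301186
denominator = 10 + 10 - 2 = 18
s_p^2 = 8.301186 / 18 = 0.461177
s_p = sqrt(0.461177) = 0.6791

0.6791


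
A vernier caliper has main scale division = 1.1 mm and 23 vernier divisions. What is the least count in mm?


LC = MSD / n_div
= 1.1 / 23
= 0.0478

0.0478


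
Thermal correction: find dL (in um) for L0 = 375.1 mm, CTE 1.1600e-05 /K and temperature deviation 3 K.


dL = L * alpha * dT
= 375.1 * 1.1600e-05 * 3
= 0.0130535 mm
dL_um = 0.0130535 * 1000 = 13.0535 um

13.0535


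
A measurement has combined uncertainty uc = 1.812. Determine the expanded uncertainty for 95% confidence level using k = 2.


U = k * uc
U = 2 * 1.812
U = 3.6240

3.6240


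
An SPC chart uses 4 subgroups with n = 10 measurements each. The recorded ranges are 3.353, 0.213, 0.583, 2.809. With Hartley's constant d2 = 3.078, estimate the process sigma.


R_bar = (3.353 + 0.213 + 0.583 + 2.809) / 4
R_bar = 6.958 / 4 = 1.7395
sigma_hat = R_bar / d2 = 1.7395 / 3.078 = 0.5651

0.5651


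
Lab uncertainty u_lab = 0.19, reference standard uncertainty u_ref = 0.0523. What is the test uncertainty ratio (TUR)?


TUR = u_lab / u_ref
= 0.19 / 0.0523
= 3.6329

3.6329


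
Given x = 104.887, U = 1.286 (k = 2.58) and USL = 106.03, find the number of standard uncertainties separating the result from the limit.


u = U / k = 1.286 / 2.58 = 0.49844961
margin = |USL - x| = |106.03 - 104.887| = 1.143
z = margin / u = 1.143 / 0.49844961
z = 2.2931

2.2931


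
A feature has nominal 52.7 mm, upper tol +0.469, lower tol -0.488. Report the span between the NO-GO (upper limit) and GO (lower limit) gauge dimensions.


GO = nominal - lower_tol (smallest hole = maximum material condition)
GO = 52.7 - 0.488 = 52.212
NO-GO = nominal + upper_tol (largest hole = least material condition)
NO-GO = 52.7 + 0.469 = 53.169
spread = NO-GO - GO = 53.169 - 52.212 = 0.9570

0.9570


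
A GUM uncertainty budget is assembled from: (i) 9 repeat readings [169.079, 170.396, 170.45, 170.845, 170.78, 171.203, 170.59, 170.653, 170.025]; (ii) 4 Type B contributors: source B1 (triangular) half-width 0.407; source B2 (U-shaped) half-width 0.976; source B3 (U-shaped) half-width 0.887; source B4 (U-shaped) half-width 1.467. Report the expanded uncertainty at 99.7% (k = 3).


mean = (169.079 + 170.396 + 170.45 + 170.845 + 170.78 + 171.203 + 170.59 + 170.653 + 170.025) / 9 = 170.4467778
s = sqrt(sum((x - mean)^2)/(n-1)) = 0.6078478
u_A = s / sqrt(n) = 0.6078478 / sqrt(9) = 0.20261593
u_B1 = 0.407 / sqrt(6) = 0.16615705
u_B2 = 0.976 / sqrt(2) = 0.69013622
u_B3 = 0.887 / sqrt(2) = 0.62720371
u_B4 = 1.467 / sqrt(2) = 1.0373256
uc = sqrt(0.20261593^2 + 0.16615705^2 + 0.69013622^2 + 0.62720371^2 + 1.0373256^2) = 1.4192879
U = k * uc = 3 * 1.4192879
U = 4.2579

4.2579


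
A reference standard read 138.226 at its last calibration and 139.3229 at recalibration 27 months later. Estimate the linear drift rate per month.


rate = (v2 - v1) / months
= (139.3229 - 138.226) / 27
= 1.0969 / 27
= 0.0406

0.0406


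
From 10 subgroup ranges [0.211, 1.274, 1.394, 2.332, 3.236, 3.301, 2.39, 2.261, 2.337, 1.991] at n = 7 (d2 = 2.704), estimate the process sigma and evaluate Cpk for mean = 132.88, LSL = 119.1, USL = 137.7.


R_bar = (0.211 + 1.274 + 1.394 + 2.332 + 3.236 + 3.301 + 2.39 + 2.261 + 2.337 + 1.991) / 10 = 2.0727
sigma = R_bar / d2 = 2.0727 / 2.704 = 0.76653107
Cp = (USL - LSL)/(6*sigma) = (137.7 - 119.1)/(6*0.76653107) = 4.0442
Cpu = (137.7 - 132.88)/(3*0.76653107) = 2.0960
Cpl = (132.88 - 119.1)/(3*0.76653107) = 5.9924
Cpk = min(Cpu, Cpl) = 2.0960

2.0960


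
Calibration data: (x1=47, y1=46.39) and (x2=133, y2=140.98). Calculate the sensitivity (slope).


slope = (y2 - y1) / (x2 - x1)
= (140.98 - 46.39) / (133 - 47)
= 94.5900 / 86
= 1.0999

1.0999


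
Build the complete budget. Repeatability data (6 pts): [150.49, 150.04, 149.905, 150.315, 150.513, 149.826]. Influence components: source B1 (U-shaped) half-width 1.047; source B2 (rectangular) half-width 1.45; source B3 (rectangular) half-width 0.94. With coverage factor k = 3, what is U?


mean = (150.49 + 150.04 + 149.905 + 150.315 + 150.513 + 149.826) / 6 = 150.1815
s = sqrt(sum((x - mean)^2)/(n-1)) = 0.29857713
u_A = s / sqrt(n) = 0.29857713 / sqrt(6) = 0.1218936
u_B1 = 1.047 / sqrt(2) = 0.7403408
u_B2 = 1.45 / sqrt(3) = 0.83715789
u_B3 = 0.94 / sqrt(3) = 0.54270925
uc = sqrt(0.1218936^2 + 0.7403408^2 + 0.83715789^2 + 0.54270925^2) = 1.2483306
U = k * uc = 3 * 1.2483306
U = 3.7450

3.7450


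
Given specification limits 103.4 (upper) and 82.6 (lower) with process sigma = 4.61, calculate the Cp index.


Cp = (USL - LSL) / (6 * sigma)
= (103.4 - 82.6) / (6 * 4.61)
= 20.8000 / 27.6600
= 0.7520

0.7520


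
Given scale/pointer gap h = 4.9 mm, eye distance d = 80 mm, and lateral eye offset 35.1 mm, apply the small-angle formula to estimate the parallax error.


error = h * offset / d
= 4.9 * 35.1 / 80
= 2.1499

2.1499


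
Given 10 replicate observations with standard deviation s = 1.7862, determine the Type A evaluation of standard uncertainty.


u_A = s / sqrt(n)
u_A = 1.7862 / sqrt(10)
u_A = 1.7862 / 3.1622777
u_A = 0.5648

0.5648


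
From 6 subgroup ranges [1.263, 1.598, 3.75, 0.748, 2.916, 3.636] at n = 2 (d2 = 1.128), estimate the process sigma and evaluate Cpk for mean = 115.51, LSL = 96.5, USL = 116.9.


R_bar = (1.263 + 1.598 + 3.75 + 0.748 + 2.916 + 3.636) / 6 = 2.3185
sigma = R_bar / d2 = 2.3185 / 1.128 = 2.0554078
Cp = (USL - LSL)/(6*sigma) = (116.9 - 96.5)/(6*2.0554078) = 1.6542
Cpu = (116.9 - 115.51)/(3*2.0554078) = 0.2254
Cpl = (115.51 - 96.5)/(3*2.0554078) = 3.0829
Cpk = min(Cpu, Cpl) = 0.2254

0.2254


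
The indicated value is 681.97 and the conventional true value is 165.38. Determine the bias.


Systematic error = measured - true
= 681.97 - 165.38
= 516.5900

516.5900


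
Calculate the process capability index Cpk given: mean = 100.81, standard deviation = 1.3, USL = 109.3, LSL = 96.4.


Cpu = (USL - mean) / (3*sigma) = (109.3 - 100.81) / (3*1.3) = 2.1769
Cpl = (mean - LSL) / (3*sigma) = (100.81 - 96.4) / (3*1.3) = 1.1308
Cpk = min(Cpu, Cpl) = 1.1308

1.1308


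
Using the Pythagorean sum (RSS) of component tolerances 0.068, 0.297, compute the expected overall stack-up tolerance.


RSS = sqrt(0.068^2 + 0.297^2)
= sqrt(0.092833)
= 0.3047

0.3047


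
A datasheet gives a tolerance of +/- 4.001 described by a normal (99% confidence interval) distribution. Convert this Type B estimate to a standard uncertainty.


u_B = half_width / 2.576
u_B = 4.001 / 2.576
u_B = 1.5532

1.5532


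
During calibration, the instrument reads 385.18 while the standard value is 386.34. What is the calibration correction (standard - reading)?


Correction = standard - reading
= 386.34 - 385.18
= 1.1600

1.1600


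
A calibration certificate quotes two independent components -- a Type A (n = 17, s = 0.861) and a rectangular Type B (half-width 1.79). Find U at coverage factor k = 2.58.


u_A = s / sqrt(n) = 0.861 / sqrt(17) = 0.20882317
u_B = half_width / sqrt(3) = 1.79 / sqrt(3) = 1.033457
uc = sqrt(u_A^2 + u_B^2) = sqrt(0.20882317^2 + 1.033457^2) = 1.0543436
U = k * uc = 2.58 * 1.0543436
U = 2.7202

2.7202


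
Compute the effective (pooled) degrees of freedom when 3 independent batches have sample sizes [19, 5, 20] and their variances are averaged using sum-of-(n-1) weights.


nu = sum_i (n_i - 1)
nu = ((19 - 1) + (5 - 1) + (20 - 1))
nu = 18 + 4 + 19
nu = 41

41


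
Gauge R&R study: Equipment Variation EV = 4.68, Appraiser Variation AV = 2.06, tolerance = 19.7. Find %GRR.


GRR = sqrt(EV^2 + AV^2) = sqrt(4.68^2 + 2.06^2) = 5.1133159
%GRR = GRR / tol * 100 = 5.1133159 / 19.7 * 100
%GRR = 25.9559

25.9559


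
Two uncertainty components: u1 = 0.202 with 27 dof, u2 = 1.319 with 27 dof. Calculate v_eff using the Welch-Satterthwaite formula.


uc = sqrt(u1^2 + u2^2) = sqrt(0.202^2 + 1.319^2) = 1.3343781
v_eff = uc^4 / (u1^4/v1 + u2^4/v2)
= 1.3343781^4 / (0.202^4/27 + 1.319^4/27)
= 3.1704114 / 0.1121642
v_eff = 28.2658

28.2658


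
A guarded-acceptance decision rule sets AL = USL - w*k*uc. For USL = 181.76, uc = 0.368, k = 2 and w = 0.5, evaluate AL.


U = k * uc = 2 * 0.368 = 0.736
guard band g = w * U = 0.5 * 0.736 = 0.368
AL = USL - g = 181.76 - 0.368
AL = 181.3920

181.3920


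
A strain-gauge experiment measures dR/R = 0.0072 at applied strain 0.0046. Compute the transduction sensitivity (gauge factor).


GF = (dR/R) / epsilon
= 0.0072 / 0.0046
= 1.5652

1.5652


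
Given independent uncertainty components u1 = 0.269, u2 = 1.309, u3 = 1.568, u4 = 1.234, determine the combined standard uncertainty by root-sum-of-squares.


uc = sqrt(0.269^2 + 1.309^2 + 1.568^2 + 1.234^2)
uc = sqrt(5.767222)
uc = 2.4015

2.4015


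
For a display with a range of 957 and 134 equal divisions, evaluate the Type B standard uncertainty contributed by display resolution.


resolution = range / divisions
resolution = 957 / 134 = 7.141791
u_res = resolution / (2*sqrt(3))
u_res = 7.141791 / 3.4641016
u_res = 2.0617

2.0617


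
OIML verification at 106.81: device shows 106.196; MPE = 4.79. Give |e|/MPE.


e = indication - reference = 106.196 - 106.81 = -0.6140
|e| = 0.6140
ratio = |e| / MPE = 0.6140 / 4.79
ratio = 0.1282

0.1282


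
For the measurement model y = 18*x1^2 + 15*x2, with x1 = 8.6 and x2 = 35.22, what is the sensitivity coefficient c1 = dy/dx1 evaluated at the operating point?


y = 18*x1^2 + 15*x2
dy/dx1 = 2*18*x1
Evaluate at x1 = 8.6: c1 = 36 * 8.6
c1 = 309.6000

309.6000


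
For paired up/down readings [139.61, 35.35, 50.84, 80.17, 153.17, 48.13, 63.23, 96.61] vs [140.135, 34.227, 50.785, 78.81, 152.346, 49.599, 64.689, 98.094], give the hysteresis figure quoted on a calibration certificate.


|139.61 - 140.135| = 0.5250
|35.35 - 34.227| = 1.1230
|50.84 - 50.785| = 0.0550
|80.17 - 78.81| = 1.3600
|153.17 - 152.346| = 0.8240
|48.13 - 49.599| = 1.4690
|63.23 - 64.689| = 1.4590
|96.61 - 98.094| = 1.4840
hysteresis = max(diffs) = 1.4840

1.4840


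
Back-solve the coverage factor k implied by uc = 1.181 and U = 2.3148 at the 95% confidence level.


k = U / uc
k = 2.3148 / 1.181
k = 1.96

1.96


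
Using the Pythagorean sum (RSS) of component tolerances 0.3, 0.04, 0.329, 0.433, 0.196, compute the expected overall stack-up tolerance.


RSS = sqrt(0.3^2 + 0.04^2 + 0.329^2 + 0.433^2 + 0.196^2)
= sqrt(0.425746)
= 0.6525

0.6525


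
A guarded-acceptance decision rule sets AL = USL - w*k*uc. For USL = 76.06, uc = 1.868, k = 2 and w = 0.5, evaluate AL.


U = k * uc = 2 * 1.868 = 3.736
guard band g = w * U = 0.5 * 3.736 = 1.868
AL = USL - g = 76.06 - 1.868
AL = 74.1920

74.1920


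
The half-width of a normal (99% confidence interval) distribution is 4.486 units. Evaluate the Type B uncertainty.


u_B = half_width / 2.576
u_B = 4.486 / 2.576
u_B = 1.7415

1.7415


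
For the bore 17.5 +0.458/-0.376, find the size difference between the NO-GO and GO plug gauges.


GO = nominal - lower_tol (smallest hole = maximum material condition)
GO = 17.5 - 0.376 = 17.124
NO-GO = nominal + upper_tol (largest hole = least material condition)
NO-GO = 17.5 + 0.458 = 17.958
spread = NO-GO - GO = 17.958 - 17.124 = 0.8340

0.8340


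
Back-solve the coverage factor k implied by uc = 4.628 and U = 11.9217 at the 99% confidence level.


k = U / uc
k = 11.9217 / 4.628
k = 2.576

2.576


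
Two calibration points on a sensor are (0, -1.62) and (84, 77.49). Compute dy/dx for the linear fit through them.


slope = (y2 - y1) / (x2 - x1)
= (77.49 - -1.62) / (84 - 0)
= 79.1100 / 84
= 0.9418

0.9418


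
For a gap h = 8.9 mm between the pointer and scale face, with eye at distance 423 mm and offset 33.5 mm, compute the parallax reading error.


error = h * offset / d
= 8.9 * 33.5 / 423
= 0.7048

0.7048


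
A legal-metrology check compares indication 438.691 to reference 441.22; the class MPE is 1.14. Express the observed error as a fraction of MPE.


e = indication - reference = 438.691 - 441.22 = -2.5290
|e| = 2.5290
ratio = |e| / MPE = 2.5290 / 1.14
ratio = 2.2184

2.2184


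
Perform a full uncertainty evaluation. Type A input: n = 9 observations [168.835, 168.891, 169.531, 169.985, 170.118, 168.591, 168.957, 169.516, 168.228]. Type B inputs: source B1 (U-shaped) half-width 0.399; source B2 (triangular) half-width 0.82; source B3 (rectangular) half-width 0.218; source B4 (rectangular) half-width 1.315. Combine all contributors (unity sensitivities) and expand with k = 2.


mean = (168.835 + 168.891 + 169.531 + 169.985 + 170.118 + 168.591 + 168.957 + 169.516 + 168.228) / 9 = 169.1835556
s = sqrt(sum((x - mean)^2)/(n-1)) = 0.63927226
u_A = s / sqrt(n) = 0.63927226 / sqrt(9) = 0.21309075
u_B1 = 0.399 / sqrt(2) = 0.28213561
u_B2 = 0.82 / sqrt(6) = 0.3347636
u_B3 = 0.218 / sqrt(3) = 0.12586236
u_B4 = 1.315 / sqrt(3) = 0.7592156
uc = sqrt(0.21309075^2 + 0.28213561^2 + 0.3347636^2 + 0.12586236^2 + 0.7592156^2) = 0.91067255
U = k * uc = 2 * 0.91067255
U = 1.8213

1.8213


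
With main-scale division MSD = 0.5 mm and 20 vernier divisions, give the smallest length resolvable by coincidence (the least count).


LC = MSD / n_div
= 0.5 / 20
= 0.0250

0.0250


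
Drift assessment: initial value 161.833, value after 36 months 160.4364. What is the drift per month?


rate = (v2 - v1) / months
= (160.4364 - 161.833) / 36
= -1.3966 / 36
= -0.0388

-0.0388


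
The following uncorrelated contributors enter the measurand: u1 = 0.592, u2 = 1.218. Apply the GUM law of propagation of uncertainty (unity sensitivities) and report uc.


uc = sqrt(0.592^2 + 1.218^2)
uc = sqrt(1.833988)
uc = 1.3542

1.3542


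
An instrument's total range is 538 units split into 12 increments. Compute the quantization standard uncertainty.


resolution = range / divisions
resolution = 538 / 12 = 44.833333
u_res = resolution / (2*sqrt(3))
u_res = 44.833333 / 3.4641016
u_res = 12.9423

12.9423


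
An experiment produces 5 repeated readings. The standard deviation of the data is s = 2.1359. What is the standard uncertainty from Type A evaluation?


u_A = s / sqrt(n)
u_A = 2.1359 / sqrt(5)
u_A = 2.1359 / 2.236068
u_A = 0.9552

0.9552


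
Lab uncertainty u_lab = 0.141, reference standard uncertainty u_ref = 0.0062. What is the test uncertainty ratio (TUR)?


TUR = u_lab / u_ref
= 0.141 / 0.0062
= 22.7419

22.7419


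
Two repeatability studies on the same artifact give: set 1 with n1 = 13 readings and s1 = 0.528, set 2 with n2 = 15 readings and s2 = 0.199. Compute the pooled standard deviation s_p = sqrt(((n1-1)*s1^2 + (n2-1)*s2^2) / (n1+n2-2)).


s_p = sqrt(((n1-1)*s1^2 + (n2-1)*s2^2) / (n1+n2-2))
numerator = (13-1)*0.528^2 + (15-1)*0.199^2 = 3.345408 + 0.554414 = 3.899822
denominator = 13 + 15 - 2 = 26
s_p^2 = 3.899822 / 26 = 0.14999315
s_p = sqrt(0.14999315) = 0.3873

0.3873


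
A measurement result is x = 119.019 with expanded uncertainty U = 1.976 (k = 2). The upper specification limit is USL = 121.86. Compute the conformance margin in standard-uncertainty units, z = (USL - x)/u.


u = U / k = 1.976 / 2 = 0.988
margin = |USL - x| = |121.86 - 119.019| = 2.841
z = margin / u = 2.841 / 0.988
z = 2.8755

2.8755


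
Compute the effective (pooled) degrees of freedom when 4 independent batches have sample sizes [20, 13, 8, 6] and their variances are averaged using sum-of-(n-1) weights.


nu = sum_i (n_i - 1)
nu = ((20 - 1) + (13 - 1) + (8 - 1) + (6 - 1))
nu = 19 + 12 + 7 + 5
nu = 43

43


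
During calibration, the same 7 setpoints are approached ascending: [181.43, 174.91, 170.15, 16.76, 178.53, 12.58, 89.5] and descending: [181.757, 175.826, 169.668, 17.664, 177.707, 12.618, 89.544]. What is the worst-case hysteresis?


|181.43 - 181.757| = 0.3270
|174.91 - 175.826| = 0.9160
|170.15 - 169.668| = 0.4820
|16.76 - 17.664| = 0.9040
|178.53 - 177.707| = 0.8230
|12.58 - 12.618| = 0.0380
|89.5 - 89.544| = 0.0440
hysteresis = max(diffs) = 0.9160

0.9160


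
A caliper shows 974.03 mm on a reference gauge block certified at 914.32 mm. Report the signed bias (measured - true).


Systematic error = measured - true
= 974.03 - 914.32
= 59.7100

59.7100


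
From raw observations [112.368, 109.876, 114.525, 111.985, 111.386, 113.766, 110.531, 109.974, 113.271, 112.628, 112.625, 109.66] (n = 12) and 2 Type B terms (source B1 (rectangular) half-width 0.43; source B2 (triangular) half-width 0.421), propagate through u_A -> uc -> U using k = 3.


mean = (112.368 + 109.876 + 114.525 + 111.985 + 111.386 + 113.766 + 110.531 + 109.974 + 113.271 + 112.628 + 112.625 + 109.66) / 12 = 111.8829167
s = sqrt(sum((x - mean)^2)/(n-1)) = 1.6094208
u_A = s / sqrt(n) = 1.6094208 / sqrt(12) = 0.46459977
u_B1 = 0.43 / sqrt(3) = 0.24826062
u_B2 = 0.421 / sqrt(6) = 0.17187253
uc = sqrt(0.46459977^2 + 0.24826062^2 + 0.17187253^2) = 0.55409967
U = k * uc = 3 * 0.55409967
U = 1.6623

1.6623


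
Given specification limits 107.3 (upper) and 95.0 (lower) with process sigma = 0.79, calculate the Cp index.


Cp = (USL - LSL) / (6 * sigma)
= (107.3 - 95.0) / (6 * 0.79)
= 12.3000 / 4.7400
= 2.5949

2.5949


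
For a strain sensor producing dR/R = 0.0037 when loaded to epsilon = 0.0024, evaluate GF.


GF = (dR/R) / epsilon
= 0.0037 / 0.0024
= 1.5417

1.5417


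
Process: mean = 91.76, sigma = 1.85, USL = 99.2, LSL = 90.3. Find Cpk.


Cpu = (USL - mean) / (3*sigma) = (99.2 - 91.76) / (3*1.85) = 1.3405
Cpl = (mean - LSL) / (3*sigma) = (91.76 - 90.3) / (3*1.85) = 0.2631
Cpk = min(Cpu, Cpl) = 0.2631

0.2631


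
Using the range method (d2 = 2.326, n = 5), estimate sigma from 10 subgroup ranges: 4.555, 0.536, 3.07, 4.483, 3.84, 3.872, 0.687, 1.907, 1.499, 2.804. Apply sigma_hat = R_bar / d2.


R_bar = (4.555 + 0.536 + 3.07 + 4.483 + 3.84 + 3.872 + 0.687 + 1.907 + 1.499 + 2.804) / 10
R_bar = 27.253 / 10 = 2.7253
sigma_hat = R_bar / d2 = 2.7253 / 2.326 = 1.1717

1.1717


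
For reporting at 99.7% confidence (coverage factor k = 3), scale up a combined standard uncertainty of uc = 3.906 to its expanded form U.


U = k * uc
U = 3 * 3.906
U = 11.7180

11.7180


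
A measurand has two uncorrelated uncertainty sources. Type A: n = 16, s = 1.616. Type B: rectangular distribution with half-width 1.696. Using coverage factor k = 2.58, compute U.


u_A = s / sqrt(n) = 1.616 / sqrt(16) = 0.404
u_B = half_width / sqrt(3) = 1.696 / sqrt(3) = 0.97918606
uc = sqrt(u_A^2 + u_B^2) = sqrt(0.404^2 + 0.97918606^2) = 1.0592551
U = k * uc = 2.58 * 1.0592551
U = 2.7329

2.7329


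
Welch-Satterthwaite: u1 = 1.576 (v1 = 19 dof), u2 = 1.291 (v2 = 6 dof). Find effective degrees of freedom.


uc = sqrt(u1^2 + u2^2) = sqrt(1.576^2 + 1.291^2) = 2.037267
v_eff = uc^4 / (u1^4/v1 + u2^4/v2)
= 2.037267^4 / (1.576^4/19 + 1.291^4/6)
= 17.226292 / 0.78766267
v_eff = 21.8701

21.8701


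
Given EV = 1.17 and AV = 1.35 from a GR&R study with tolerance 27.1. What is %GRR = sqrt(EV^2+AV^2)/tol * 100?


GRR = sqrt(EV^2 + AV^2) = sqrt(1.17^2 + 1.35^2) = 1.786449
%GRR = GRR / tol * 100 = 1.786449 / 27.1 * 100
%GRR = 6.5921

6.5921


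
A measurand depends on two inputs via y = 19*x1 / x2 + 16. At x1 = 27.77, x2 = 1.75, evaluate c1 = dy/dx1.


y = 19*x1 / x2 + 16
dy/dx1 = 19/x2
Evaluate at x2 = 1.75: c1 = 19 / 1.75
c1 = 10.8571

10.8571


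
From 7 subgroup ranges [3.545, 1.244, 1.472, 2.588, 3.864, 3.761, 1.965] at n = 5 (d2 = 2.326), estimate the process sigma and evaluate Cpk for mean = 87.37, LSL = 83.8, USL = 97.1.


R_bar = (3.545 + 1.244 + 1.472 + 2.588 + 3.864 + 3.761 + 1.965) / 7 = 2.6341429
sigma = R_bar / d2 = 2.6341429 / 2.326 = 1.1324776
Cp = (USL - LSL)/(6*sigma) = (97.1 - 83.8)/(6*1.1324776) = 1.9574
Cpu = (97.1 - 87.37)/(3*1.1324776) = 2.8639
Cpl = (87.37 - 83.8)/(3*1.1324776) = 1.0508
Cpk = min(Cpu, Cpl) = 1.0508

1.0508
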